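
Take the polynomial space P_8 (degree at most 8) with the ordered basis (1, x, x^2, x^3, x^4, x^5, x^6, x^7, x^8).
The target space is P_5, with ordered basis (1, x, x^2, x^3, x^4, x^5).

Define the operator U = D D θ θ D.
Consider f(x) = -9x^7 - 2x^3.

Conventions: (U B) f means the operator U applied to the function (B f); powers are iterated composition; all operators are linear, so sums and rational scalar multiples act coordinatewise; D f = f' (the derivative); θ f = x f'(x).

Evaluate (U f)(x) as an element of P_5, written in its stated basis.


D f = -63x^6 - 6x^2
θ D f = -378x^6 - 12x^2
θ θ D f = -2268x^6 - 24x^2
D θ θ D f = -13608x^5 - 48x
D (D θ) θ D f = -68040x^4 - 48

the image equals g(x) = -68040x^4 - 48


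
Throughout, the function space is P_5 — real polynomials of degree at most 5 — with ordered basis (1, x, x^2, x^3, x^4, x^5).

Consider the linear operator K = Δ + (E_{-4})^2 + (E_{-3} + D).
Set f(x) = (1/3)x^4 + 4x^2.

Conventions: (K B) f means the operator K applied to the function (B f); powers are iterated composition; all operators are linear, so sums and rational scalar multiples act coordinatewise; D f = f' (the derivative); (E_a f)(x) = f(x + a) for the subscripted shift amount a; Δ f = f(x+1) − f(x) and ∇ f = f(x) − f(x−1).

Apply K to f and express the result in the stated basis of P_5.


Δ f = (4/3)x^3 + 2x^2 + (28/3)x + 13/3
E_{-4} f = (1/3)x^4 - (16/3)x^3 + 36x^2 - (352/3)x + 448/3
E_{-4} E_{-4} f = (1/3)x^4 - (32/3)x^3 + 132x^2 - (2240/3)x + 4864/3
E_{-3} f = (1/3)x^4 - 4x^3 + 22x^2 - 60x + 63
D f = (4/3)x^3 + 8x
(E_{-3} + D) f = (1/3)x^4 - (8/3)x^3 + 22x^2 - 52x + 63
(Δ + (E_{-4})^2 + (E_{-3} + D)) f = (2/3)x^4 - 12x^3 + 156x^2 - (2368/3)x + 5066/3

g(x) = (2/3)x^4 - 12x^3 + 156x^2 - (2368/3)x + 5066/3


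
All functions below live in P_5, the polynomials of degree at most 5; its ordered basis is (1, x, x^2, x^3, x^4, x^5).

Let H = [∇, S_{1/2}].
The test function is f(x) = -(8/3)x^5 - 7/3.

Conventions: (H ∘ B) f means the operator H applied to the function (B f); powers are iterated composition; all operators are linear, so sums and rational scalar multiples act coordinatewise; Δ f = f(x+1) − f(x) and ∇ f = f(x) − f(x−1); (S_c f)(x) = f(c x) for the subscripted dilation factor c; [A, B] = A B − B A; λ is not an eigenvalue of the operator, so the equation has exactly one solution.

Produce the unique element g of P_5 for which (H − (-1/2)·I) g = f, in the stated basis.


write g with unknown coordinates in the stated basis and equate coefficients in (H − (-1/2)·I) g = f
solving from the highest basis element down gives g = -(16/3)x^5 - (5/3)x^4 + (55/6)x^3 - (305/24)x^2 - (85/6)x + 145/16
check: H g = (5/6)x^4 - (55/12)x^3 + (305/48)x^2 + (85/12)x - 659/96
so H g − (-1/2)·g = -(8/3)x^5 - 7/3 = f ✓

the result is g(x) = -(16/3)x^5 - (5/3)x^4 + (55/6)x^3 - (305/24)x^2 - (85/6)x + 145/16


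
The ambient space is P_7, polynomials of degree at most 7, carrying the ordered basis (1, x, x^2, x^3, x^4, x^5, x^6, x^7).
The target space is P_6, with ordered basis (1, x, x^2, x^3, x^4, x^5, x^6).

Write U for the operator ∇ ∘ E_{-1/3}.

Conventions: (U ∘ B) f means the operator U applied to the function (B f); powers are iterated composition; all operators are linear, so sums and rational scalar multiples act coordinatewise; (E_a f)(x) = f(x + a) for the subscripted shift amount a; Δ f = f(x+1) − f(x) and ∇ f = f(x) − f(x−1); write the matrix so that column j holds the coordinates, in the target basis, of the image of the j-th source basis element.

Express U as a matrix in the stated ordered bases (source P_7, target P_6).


the matrix is [[0, 1, -5/3, 7/3, -85/27, 341/81, -455/81, 5461/729]; [0, 0, 2, -5, 28/3, -425/27, 682/27, -3185/81]; [0, 0, 0, 3, -10, 70/3, -425/9, 2387/27]; [0, 0, 0, 0, 4, -50/3, 140/3, -2975/27]; [0, 0, 0, 0, 0, 5, -25, 245/3]; [0, 0, 0, 0, 0, 0, 6, -35]; [0, 0, 0, 0, 0, 0, 0, 7]] (rows listed top to bottom)

image of 1: 0
image of x: 1
image of x^2: 2x - 5/3
image of x^3: 3x^2 - 5x + 7/3
image of x^4: 4x^3 - 10x^2 + (28/3)x - 85/27
image of x^5: 5x^4 - (50/3)x^3 + (70/3)x^2 - (425/27)x + 341/81
image of x^6: 6x^5 - 25x^4 + (140/3)x^3 - (425/9)x^2 + (682/27)x - 455/81
image of x^7: 7x^6 - 35x^5 + (245/3)x^4 - (2975/27)x^3 + (2387/27)x^2 - (3185/81)x + 5461/729
each image's coordinates form column j of the matrix


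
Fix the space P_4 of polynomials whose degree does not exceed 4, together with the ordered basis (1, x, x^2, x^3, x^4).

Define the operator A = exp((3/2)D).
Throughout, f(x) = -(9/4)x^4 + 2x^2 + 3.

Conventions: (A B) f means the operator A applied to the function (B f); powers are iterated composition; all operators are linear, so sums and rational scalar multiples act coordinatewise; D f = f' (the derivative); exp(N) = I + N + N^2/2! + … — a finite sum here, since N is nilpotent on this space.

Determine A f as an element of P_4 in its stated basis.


order-1 term: -(27/2)x^3 + 6x
order-2 term: -(243/8)x^2 + 9/2
order-3 term: -(243/8)x
order-4 term: -729/64
the series for exp((3/2)D) f terminates at order 4
exp((3/2)D) f = -(9/4)x^4 - (27/2)x^3 - (227/8)x^2 - (195/8)x - 249/64

the image equals g(x) = -(9/4)x^4 - (27/2)x^3 - (227/8)x^2 - (195/8)x - 249/64


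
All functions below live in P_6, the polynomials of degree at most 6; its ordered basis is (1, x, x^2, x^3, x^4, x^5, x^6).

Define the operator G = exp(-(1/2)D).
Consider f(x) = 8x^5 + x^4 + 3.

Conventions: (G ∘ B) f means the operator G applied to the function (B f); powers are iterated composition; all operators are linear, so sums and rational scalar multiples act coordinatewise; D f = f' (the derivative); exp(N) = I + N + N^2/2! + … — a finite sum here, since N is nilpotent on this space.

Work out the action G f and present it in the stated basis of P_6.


order-1 term: -20x^4 - 2x^3
order-2 term: 20x^3 + (3/2)x^2
order-3 term: -10x^2 - (1/2)x
order-4 term: (5/2)x + 1/16
order-5 term: -1/4
the series for exp(-(1/2)D) f terminates at order 5
exp(-(1/2)D) f = 8x^5 - 19x^4 + 18x^3 - (17/2)x^2 + 2x + 45/16

the result is g(x) = 8x^5 - 19x^4 + 18x^3 - (17/2)x^2 + 2x + 45/16


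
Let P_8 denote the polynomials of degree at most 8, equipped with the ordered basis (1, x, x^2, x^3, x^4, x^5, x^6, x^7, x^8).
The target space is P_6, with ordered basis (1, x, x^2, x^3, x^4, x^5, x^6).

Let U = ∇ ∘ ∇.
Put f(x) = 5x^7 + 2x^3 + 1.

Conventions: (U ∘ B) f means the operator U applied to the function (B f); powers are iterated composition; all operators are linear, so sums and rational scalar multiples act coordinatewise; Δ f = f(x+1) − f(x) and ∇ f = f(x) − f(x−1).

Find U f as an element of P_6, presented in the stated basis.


g(x) = 210x^5 - 1050x^4 + 2450x^3 - 3150x^2 + 2182x - 642

∇ f = 35x^6 - 105x^5 + 175x^4 - 175x^3 + 111x^2 - 41x + 7
∇ ∇ f = 210x^5 - 1050x^4 + 2450x^3 - 3150x^2 + 2182x - 642


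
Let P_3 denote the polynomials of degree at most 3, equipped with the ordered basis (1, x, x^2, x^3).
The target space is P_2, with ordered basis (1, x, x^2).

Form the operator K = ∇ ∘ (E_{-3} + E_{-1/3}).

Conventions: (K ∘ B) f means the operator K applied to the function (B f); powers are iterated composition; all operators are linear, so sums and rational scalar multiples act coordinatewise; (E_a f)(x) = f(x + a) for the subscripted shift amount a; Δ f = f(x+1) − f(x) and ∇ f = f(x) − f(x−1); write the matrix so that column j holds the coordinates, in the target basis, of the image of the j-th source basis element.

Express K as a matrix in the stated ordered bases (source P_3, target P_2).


the matrix is [[0, 2, -26/3, 118/3]; [0, 0, 4, -26]; [0, 0, 0, 6]] (rows listed top to bottom)

image of 1: 0
image of x: 2
image of x^2: 4x - 26/3
image of x^3: 6x^2 - 26x + 118/3
each image's coordinates form column j of the matrix


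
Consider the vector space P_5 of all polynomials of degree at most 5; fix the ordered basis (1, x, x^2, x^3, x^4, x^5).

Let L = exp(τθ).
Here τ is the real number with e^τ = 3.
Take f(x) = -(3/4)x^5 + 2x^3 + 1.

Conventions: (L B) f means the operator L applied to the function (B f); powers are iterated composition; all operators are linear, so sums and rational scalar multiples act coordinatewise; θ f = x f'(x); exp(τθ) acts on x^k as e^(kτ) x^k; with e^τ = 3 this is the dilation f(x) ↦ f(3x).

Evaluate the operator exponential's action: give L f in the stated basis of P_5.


g(x) = -(729/4)x^5 + 54x^3 + 1

exp(τθ) x^k = e^(kτ) x^k; with e^τ = 3 this sends x^k to 3^k x^k
x^3 ↦ 27 x^3
x^5 ↦ 243 x^5
applying this coordinatewise to f: exp(τθ) f = -(729/4)x^5 + 54x^3 + 1


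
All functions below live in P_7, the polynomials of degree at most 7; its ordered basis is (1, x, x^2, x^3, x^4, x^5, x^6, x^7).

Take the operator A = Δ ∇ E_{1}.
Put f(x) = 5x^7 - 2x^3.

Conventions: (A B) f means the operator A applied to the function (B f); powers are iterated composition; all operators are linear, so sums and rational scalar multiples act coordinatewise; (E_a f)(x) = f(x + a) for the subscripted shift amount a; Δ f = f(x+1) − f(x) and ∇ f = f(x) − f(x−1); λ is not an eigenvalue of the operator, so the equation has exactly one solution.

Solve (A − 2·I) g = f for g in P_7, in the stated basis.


write g with unknown coordinates in the stated basis and equate coefficients in (A − 2·I) g = f
solving from the highest basis element down gives g = -(5/2)x^7 - (105/2)x^5 - (525/2)x^4 - (2273/2)x^3 - (7875/2)x^2 - (17879/2)x - 20259/2
check: A g = -105x^5 - 525x^4 - 2275x^3 - 7875x^2 - 17879x - 20259
so A g − 2·g = 5x^7 - 2x^3 = f ✓

g(x) = -(5/2)x^7 - (105/2)x^5 - (525/2)x^4 - (2273/2)x^3 - (7875/2)x^2 - (17879/2)x - 20259/2


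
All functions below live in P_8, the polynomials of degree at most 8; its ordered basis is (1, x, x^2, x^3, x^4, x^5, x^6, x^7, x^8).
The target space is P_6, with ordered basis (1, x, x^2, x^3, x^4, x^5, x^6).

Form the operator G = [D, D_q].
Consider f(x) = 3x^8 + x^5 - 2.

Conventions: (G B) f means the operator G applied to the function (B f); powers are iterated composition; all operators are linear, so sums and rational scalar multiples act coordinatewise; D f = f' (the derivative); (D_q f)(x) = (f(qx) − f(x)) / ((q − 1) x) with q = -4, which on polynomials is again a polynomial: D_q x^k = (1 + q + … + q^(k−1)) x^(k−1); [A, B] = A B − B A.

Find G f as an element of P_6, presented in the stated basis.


the result is g(x) = -353895x^6 + 1075x^3

D_q f = -39321x^7 + 205x^4
D D_q f = -275247x^6 + 820x^3
D f = 24x^7 + 5x^4
D_q D f = 78648x^6 - 255x^3
[D, D_q] f = -353895x^6 + 1075x^3


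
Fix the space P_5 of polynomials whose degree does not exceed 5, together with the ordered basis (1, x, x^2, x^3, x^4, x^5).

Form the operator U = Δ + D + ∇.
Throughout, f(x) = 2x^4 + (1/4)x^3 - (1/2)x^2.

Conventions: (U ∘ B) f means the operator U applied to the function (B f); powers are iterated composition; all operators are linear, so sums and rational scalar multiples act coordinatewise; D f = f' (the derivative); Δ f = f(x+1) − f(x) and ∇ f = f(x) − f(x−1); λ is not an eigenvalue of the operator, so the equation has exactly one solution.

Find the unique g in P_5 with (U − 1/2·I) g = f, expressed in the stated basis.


write g with unknown coordinates in the stated basis and equate coefficients in (U − 1/2·I) g = f
solving from the highest basis element down gives g = -4x^4 - (193/2)x^3 - 1736x^2 - 20896x - 125762
check: U g = -48x^3 - (1737/2)x^2 - 10448x - 62881
so U g − 1/2·g = 2x^4 + (1/4)x^3 - (1/2)x^2 = f ✓

the image equals g(x) = -4x^4 - (193/2)x^3 - 1736x^2 - 20896x - 125762


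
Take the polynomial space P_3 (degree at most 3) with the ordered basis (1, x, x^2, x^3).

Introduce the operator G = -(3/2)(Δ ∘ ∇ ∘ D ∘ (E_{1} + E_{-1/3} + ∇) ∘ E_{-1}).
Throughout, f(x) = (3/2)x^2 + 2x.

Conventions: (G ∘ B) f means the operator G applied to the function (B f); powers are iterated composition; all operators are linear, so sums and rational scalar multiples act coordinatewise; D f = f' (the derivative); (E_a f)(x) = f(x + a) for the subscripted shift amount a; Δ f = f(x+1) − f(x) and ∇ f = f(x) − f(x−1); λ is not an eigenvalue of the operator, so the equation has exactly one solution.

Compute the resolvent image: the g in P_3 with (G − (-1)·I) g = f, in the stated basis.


the image equals g(x) = (3/2)x^2 + 2x

write g with unknown coordinates in the stated basis and equate coefficients in (G − (-1)·I) g = f
solving from the highest basis element down gives g = (3/2)x^2 + 2x
check: G g = 0
so G g − (-1)·g = (3/2)x^2 + 2x = f ✓


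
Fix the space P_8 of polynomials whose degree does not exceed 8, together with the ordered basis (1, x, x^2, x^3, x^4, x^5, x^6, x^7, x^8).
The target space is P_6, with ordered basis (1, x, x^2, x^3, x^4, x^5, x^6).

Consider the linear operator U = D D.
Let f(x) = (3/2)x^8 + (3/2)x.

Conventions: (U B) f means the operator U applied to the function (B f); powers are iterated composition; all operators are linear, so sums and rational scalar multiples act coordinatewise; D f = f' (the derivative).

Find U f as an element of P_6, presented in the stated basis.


D f = 12x^7 + 3/2
D D f = 84x^6

the result is g(x) = 84x^6


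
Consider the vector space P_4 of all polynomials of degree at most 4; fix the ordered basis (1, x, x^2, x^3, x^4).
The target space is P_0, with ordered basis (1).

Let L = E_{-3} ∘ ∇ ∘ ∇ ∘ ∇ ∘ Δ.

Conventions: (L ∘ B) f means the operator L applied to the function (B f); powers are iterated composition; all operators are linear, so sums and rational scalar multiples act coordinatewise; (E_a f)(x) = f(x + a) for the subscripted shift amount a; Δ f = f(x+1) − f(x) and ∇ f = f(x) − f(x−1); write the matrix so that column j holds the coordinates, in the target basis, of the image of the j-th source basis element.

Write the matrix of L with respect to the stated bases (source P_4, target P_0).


image of 1: 0
image of x: 0
image of x^2: 0
image of x^3: 0
image of x^4: 24
each image's coordinates form column j of the matrix

the matrix is [[0, 0, 0, 0, 24]] (rows listed top to bottom)


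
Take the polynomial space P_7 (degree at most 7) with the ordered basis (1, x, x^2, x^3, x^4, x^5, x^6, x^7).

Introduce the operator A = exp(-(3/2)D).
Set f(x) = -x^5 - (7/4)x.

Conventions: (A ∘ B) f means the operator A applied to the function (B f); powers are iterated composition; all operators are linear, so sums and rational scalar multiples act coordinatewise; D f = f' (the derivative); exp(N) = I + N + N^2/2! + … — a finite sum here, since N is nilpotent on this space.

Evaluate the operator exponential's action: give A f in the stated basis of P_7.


order-1 term: (15/2)x^4 + 21/8
order-2 term: -(45/2)x^3
order-3 term: (135/4)x^2
order-4 term: -(405/16)x
order-5 term: 243/32
the series for exp(-(3/2)D) f terminates at order 5
exp(-(3/2)D) f = -x^5 + (15/2)x^4 - (45/2)x^3 + (135/4)x^2 - (433/16)x + 327/32

g(x) = -x^5 + (15/2)x^4 - (45/2)x^3 + (135/4)x^2 - (433/16)x + 327/32


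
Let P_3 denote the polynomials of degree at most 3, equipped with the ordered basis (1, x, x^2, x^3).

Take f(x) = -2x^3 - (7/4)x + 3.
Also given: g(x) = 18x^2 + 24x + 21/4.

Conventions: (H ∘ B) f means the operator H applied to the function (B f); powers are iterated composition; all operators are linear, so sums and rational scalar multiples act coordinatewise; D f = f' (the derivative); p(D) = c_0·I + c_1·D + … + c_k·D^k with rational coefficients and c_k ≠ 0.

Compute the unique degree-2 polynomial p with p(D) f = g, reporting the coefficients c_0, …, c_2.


D^0 f = -2x^3 - (7/4)x + 3
D^1 f = -6x^2 - 7/4
D^2 f = -12x
matching coefficients of g against c_0 f + c_1 Df + … from the top degree down determines the c_i
solution: c_0 = 0, c_1 = -3, c_2 = -2

p(D) = -3·D − 2·D^2, i.e. c_0 = 0, c_1 = -3, c_2 = -2


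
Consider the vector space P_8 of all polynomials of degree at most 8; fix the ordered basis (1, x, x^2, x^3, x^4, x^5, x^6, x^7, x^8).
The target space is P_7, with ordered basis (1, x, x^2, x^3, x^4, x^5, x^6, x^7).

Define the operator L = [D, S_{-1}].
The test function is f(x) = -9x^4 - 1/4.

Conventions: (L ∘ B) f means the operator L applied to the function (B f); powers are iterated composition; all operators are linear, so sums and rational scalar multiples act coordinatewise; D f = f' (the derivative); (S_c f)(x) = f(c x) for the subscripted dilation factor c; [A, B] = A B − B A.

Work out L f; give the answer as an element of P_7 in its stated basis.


S_{-1} f = -9x^4 - 1/4
D S_{-1} f = -36x^3
D f = -36x^3
S_{-1} D f = 36x^3
[D, S_{-1}] f = -72x^3

the image equals g(x) = -72x^3


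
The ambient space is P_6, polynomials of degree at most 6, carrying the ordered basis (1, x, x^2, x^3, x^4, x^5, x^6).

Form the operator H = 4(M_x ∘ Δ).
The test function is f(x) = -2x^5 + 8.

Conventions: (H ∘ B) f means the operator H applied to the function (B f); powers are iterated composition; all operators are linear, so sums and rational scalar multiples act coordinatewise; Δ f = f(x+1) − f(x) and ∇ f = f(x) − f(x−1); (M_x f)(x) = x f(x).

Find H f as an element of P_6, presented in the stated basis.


g(x) = -40x^5 - 80x^4 - 80x^3 - 40x^2 - 8x

Δ f = -10x^4 - 20x^3 - 20x^2 - 10x - 2
M_x Δ f = -10x^5 - 20x^4 - 20x^3 - 10x^2 - 2x
(4(M_x ∘ Δ)) f = -40x^5 - 80x^4 - 80x^3 - 40x^2 - 8x


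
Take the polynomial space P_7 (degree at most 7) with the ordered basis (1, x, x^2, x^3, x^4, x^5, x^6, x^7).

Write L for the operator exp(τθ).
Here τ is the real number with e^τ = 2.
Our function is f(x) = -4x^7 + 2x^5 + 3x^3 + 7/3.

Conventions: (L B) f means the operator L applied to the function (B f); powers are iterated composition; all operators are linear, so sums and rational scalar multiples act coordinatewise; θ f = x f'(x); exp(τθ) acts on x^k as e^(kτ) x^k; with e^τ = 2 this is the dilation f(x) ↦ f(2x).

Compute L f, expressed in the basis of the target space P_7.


exp(τθ) x^k = e^(kτ) x^k; with e^τ = 2 this sends x^k to 2^k x^k
x^3 ↦ 8 x^3
x^5 ↦ 32 x^5
x^7 ↦ 128 x^7
applying this coordinatewise to f: exp(τθ) f = -512x^7 + 64x^5 + 24x^3 + 7/3

g(x) = -512x^7 + 64x^5 + 24x^3 + 7/3


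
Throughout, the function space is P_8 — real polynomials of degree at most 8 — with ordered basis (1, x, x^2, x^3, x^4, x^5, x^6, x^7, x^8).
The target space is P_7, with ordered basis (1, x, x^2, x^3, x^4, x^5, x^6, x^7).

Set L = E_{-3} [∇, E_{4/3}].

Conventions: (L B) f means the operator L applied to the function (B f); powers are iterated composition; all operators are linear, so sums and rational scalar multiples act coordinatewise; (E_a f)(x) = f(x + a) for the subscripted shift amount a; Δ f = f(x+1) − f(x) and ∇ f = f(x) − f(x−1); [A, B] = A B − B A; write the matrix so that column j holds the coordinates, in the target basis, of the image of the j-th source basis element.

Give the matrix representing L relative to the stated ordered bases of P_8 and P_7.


the matrix is [[0, 0, 0, 0, 0, 0, 0, 0, 0]; [0, 0, 0, 0, 0, 0, 0, 0, 0]; [0, 0, 0, 0, 0, 0, 0, 0, 0]; [0, 0, 0, 0, 0, 0, 0, 0, 0]; [0, 0, 0, 0, 0, 0, 0, 0, 0]; [0, 0, 0, 0, 0, 0, 0, 0, 0]; [0, 0, 0, 0, 0, 0, 0, 0, 0]; [0, 0, 0, 0, 0, 0, 0, 0, 0]] (rows listed top to bottom)

image of 1: 0
image of x: 0
image of x^2: 0
image of x^3: 0
image of x^4: 0
image of x^5: 0
image of x^6: 0
image of x^7: 0
image of x^8: 0
each image's coordinates form column j of the matrix


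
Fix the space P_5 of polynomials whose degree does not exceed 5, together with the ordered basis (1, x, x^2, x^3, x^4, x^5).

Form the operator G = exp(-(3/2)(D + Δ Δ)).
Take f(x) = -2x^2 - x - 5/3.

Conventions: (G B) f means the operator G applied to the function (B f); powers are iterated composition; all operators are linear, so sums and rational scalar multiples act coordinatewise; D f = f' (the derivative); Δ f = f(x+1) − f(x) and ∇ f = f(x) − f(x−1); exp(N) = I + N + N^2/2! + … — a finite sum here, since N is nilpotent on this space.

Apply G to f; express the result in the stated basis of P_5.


the image equals g(x) = -2x^2 + 5x + 4/3

order-1 term: 6x + 15/2
order-2 term: -9/2
the series for exp(-(3/2)(D + Δ Δ)) f terminates at order 2
exp(-(3/2)(D + Δ Δ)) f = -2x^2 + 5x + 4/3


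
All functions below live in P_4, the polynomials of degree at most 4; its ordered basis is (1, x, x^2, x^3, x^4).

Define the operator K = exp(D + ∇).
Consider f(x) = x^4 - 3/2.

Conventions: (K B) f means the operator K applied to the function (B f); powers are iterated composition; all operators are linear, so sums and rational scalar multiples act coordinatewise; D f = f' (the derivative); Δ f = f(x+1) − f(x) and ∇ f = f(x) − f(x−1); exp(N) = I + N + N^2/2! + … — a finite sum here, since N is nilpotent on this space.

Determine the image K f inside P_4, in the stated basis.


order-1 term: 8x^3 - 6x^2 + 4x - 1
order-2 term: 24x^2 - 24x + 11
order-3 term: 32x - 24
order-4 term: 16
the series for exp(D + ∇) f terminates at order 4
exp(D + ∇) f = x^4 + 8x^3 + 18x^2 + 12x + 1/2

g(x) = x^4 + 8x^3 + 18x^2 + 12x + 1/2


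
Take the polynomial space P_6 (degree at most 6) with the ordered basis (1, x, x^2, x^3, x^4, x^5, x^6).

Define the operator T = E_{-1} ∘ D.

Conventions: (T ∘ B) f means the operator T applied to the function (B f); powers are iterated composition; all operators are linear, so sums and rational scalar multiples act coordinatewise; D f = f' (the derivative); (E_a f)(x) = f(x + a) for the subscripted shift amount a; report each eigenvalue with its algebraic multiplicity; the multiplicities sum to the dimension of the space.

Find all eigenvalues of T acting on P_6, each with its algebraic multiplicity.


λ = 0 (multiplicity 7)

image of 1: 0
image of x: 1
image of x^2: 2x - 2
image of x^3: 3x^2 - 6x + 3
image of x^4: 4x^3 - 12x^2 + 12x - 4
image of x^5: 5x^4 - 20x^3 + 30x^2 - 20x + 5
image of x^6: 6x^5 - 30x^4 + 60x^3 - 60x^2 + 30x - 6
the matrix is upper triangular; its diagonal is (0, 0, 0, 0, 0, 0, 0)
for a triangular matrix the eigenvalues are the diagonal entries, with algebraic multiplicity their repetition count


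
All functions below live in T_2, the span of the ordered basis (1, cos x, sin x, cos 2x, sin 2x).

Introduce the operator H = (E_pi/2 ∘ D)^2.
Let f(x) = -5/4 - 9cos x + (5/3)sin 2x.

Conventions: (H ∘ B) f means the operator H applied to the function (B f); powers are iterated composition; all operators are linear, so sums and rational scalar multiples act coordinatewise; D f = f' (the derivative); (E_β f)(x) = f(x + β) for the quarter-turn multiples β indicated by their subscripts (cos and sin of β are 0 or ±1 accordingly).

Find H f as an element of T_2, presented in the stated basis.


the image equals g(x) = -9cos x - (20/3)sin 2x

D f = 9sin x + (10/3)cos 2x
E_pi/2 D f = 9cos x - (10/3)cos 2x
D (E_pi/2 ∘ D) f = -9sin x + (20/3)sin 2x
E_pi/2 D (E_pi/2 ∘ D) f = -9cos x - (20/3)sin 2x


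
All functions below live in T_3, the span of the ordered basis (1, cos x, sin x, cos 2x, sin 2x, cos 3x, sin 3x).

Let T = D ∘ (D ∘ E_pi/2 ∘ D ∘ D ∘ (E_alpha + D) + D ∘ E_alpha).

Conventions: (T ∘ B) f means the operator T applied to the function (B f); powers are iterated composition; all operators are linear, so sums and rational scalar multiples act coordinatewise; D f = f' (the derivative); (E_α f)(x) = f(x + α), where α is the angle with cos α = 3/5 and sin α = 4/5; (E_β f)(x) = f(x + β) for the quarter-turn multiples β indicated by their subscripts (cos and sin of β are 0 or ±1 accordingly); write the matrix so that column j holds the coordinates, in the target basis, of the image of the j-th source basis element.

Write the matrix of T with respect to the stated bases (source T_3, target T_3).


the matrix is [[0, 0, 0, 0, 0, 0, 0]; [0, -12/5, -1/5, 0, 0, 0, 0]; [0, 1/5, -12/5, 0, 0, 0, 0]; [0, 0, 0, 28/5, -256/5, 0, 0]; [0, 0, 0, 256/5, 28/5, 0, 0]; [0, 0, 0, 0, 0, 34992/125, 9081/125]; [0, 0, 0, 0, 0, -9081/125, 34992/125]] (rows listed top to bottom)

image of 1: 0
image of cos x: -(12/5)cos x + (1/5)sin x
image of sin x: -(1/5)cos x - (12/5)sin x
image of cos 2x: (28/5)cos 2x + (256/5)sin 2x
image of sin 2x: -(256/5)cos 2x + (28/5)sin 2x
image of cos 3x: (34992/125)cos 3x - (9081/125)sin 3x
image of sin 3x: (9081/125)cos 3x + (34992/125)sin 3x
each image's coordinates form column j of the matrix


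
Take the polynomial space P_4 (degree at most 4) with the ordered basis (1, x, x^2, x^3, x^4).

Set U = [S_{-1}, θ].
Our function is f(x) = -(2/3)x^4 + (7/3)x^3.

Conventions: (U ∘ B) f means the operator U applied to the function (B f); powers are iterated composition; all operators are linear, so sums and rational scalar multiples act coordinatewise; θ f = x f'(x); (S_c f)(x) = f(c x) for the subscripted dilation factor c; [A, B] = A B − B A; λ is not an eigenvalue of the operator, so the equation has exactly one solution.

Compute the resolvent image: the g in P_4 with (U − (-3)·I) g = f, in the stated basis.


write g with unknown coordinates in the stated basis and equate coefficients in (U − (-3)·I) g = f
solving from the highest basis element down gives g = -(2/9)x^4 + (7/9)x^3
check: U g = 0
so U g − (-3)·g = -(2/3)x^4 + (7/3)x^3 = f ✓

the result is g(x) = -(2/9)x^4 + (7/9)x^3


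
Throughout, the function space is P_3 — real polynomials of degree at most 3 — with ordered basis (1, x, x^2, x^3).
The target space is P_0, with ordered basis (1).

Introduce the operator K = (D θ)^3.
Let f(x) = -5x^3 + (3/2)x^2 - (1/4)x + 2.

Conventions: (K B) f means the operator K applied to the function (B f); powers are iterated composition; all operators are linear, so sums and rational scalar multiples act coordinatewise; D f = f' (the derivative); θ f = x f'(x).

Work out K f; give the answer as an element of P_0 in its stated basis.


the image equals g(x) = -180

θ f = -15x^3 + 3x^2 - (1/4)x
D θ f = -45x^2 + 6x - 1/4
θ (D θ) f = -90x^2 + 6x
D θ (D θ) f = -180x + 6
θ (D θ) (D θ) f = -180x
D θ (D θ) (D θ) f = -180


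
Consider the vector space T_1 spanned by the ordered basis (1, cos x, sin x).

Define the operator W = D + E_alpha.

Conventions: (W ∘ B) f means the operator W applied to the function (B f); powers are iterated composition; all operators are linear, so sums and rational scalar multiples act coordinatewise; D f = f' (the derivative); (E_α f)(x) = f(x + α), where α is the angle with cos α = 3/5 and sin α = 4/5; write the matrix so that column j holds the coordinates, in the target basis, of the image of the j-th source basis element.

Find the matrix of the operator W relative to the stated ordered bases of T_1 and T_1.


the matrix is [[1, 0, 0]; [0, 3/5, 9/5]; [0, -9/5, 3/5]] (rows listed top to bottom)

image of 1: 1
image of cos x: (3/5)cos x - (9/5)sin x
image of sin x: (9/5)cos x + (3/5)sin x
each image's coordinates form column j of the matrix


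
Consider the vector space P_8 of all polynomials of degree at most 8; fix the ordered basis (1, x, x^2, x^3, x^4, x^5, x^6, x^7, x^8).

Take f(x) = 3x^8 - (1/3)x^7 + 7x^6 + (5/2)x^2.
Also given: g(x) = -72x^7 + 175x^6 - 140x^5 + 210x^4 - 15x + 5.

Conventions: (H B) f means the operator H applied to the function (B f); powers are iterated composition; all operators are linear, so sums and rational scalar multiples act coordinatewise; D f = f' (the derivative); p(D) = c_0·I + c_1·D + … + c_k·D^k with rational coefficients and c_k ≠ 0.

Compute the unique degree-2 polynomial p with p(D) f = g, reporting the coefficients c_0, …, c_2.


D^0 f = 3x^8 - (1/3)x^7 + 7x^6 + (5/2)x^2
D^1 f = 24x^7 - (7/3)x^6 + 42x^5 + 5x
D^2 f = 168x^6 - 14x^5 + 210x^4 + 5
matching coefficients of g against c_0 f + c_1 Df + … from the top degree down determines the c_i
solution: c_0 = 0, c_1 = -3, c_2 = 1

c_0 = 0, c_1 = -3, c_2 = 1


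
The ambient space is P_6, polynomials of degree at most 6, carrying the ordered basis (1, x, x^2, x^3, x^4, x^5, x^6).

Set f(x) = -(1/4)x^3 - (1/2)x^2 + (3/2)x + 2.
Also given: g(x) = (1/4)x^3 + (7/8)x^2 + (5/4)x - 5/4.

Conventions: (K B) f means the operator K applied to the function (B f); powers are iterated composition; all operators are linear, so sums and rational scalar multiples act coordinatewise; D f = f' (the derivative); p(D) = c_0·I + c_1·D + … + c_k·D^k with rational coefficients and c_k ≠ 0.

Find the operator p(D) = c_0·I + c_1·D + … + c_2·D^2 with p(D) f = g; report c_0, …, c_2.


D^0 f = -(1/4)x^3 - (1/2)x^2 + (3/2)x + 2
D^1 f = -(3/4)x^2 - x + 3/2
D^2 f = -(3/2)x - 1
matching coefficients of g against c_0 f + c_1 Df + … from the top degree down determines the c_i
solution: c_0 = -1, c_1 = -1/2, c_2 = -3/2

c_0 = -1, c_1 = -1/2, c_2 = -3/2


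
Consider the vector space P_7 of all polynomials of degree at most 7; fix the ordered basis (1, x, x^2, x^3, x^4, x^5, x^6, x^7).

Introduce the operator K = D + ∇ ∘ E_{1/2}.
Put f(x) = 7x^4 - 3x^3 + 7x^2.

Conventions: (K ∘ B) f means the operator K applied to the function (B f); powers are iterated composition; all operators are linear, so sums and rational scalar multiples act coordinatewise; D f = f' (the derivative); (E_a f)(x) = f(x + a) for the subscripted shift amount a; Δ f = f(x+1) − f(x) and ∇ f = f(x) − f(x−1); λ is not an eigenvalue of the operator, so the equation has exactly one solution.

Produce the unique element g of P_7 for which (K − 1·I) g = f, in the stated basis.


g(x) = -7x^4 - 53x^3 - 325x^2 - 1307x - 10509/4

write g with unknown coordinates in the stated basis and equate coefficients in (K − 1·I) g = f
solving from the highest basis element down gives g = -7x^4 - 53x^3 - 325x^2 - 1307x - 10509/4
check: K g = -56x^3 - 318x^2 - 1307x - 10509/4
so K g − 1·g = 7x^4 - 3x^3 + 7x^2 = f ✓


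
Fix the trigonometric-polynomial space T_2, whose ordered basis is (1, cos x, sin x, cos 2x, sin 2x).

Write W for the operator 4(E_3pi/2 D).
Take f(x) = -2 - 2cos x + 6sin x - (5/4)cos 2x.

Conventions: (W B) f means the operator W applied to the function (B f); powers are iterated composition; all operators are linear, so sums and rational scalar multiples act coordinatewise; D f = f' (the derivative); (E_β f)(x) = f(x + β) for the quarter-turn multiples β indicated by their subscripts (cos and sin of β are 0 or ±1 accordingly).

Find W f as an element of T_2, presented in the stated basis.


D f = 6cos x + 2sin x + (5/2)sin 2x
E_3pi/2 D f = -2cos x + 6sin x - (5/2)sin 2x
(4(E_3pi/2 D)) f = -8cos x + 24sin x - 10sin 2x

the result is g(x) = -8cos x + 24sin x - 10sin 2x


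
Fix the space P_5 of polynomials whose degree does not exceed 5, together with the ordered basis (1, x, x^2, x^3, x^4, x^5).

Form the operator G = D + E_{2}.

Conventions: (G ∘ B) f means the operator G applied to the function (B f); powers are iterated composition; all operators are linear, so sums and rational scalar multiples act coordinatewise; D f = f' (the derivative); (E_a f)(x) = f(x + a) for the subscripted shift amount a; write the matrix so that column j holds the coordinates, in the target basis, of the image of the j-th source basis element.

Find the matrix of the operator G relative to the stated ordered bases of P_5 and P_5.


image of 1: 1
image of x: x + 3
image of x^2: x^2 + 6x + 4
image of x^3: x^3 + 9x^2 + 12x + 8
image of x^4: x^4 + 12x^3 + 24x^2 + 32x + 16
image of x^5: x^5 + 15x^4 + 40x^3 + 80x^2 + 80x + 32
each image's coordinates form column j of the matrix

the matrix is [[1, 3, 4, 8, 16, 32]; [0, 1, 6, 12, 32, 80]; [0, 0, 1, 9, 24, 80]; [0, 0, 0, 1, 12, 40]; [0, 0, 0, 0, 1, 15]; [0, 0, 0, 0, 0, 1]] (rows listed top to bottom)


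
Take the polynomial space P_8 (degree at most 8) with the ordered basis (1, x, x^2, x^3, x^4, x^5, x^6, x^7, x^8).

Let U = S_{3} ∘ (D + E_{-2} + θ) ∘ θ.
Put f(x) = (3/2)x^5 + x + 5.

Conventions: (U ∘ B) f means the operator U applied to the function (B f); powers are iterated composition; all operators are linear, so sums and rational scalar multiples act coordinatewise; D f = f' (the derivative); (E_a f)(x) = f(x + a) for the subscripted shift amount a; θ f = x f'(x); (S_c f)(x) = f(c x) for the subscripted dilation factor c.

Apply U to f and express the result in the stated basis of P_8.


θ f = (15/2)x^5 + x
D θ f = (75/2)x^4 + 1
E_{-2} θ f = (15/2)x^5 - 75x^4 + 300x^3 - 600x^2 + 601x - 242
θ θ f = (75/2)x^5 + x
(D + E_{-2} + θ) θ f = 45x^5 - (75/2)x^4 + 300x^3 - 600x^2 + 602x - 241
S_{3} (D + E_{-2} + θ) θ f = 10935x^5 - (6075/2)x^4 + 8100x^3 - 5400x^2 + 1806x - 241

the result is g(x) = 10935x^5 - (6075/2)x^4 + 8100x^3 - 5400x^2 + 1806x - 241


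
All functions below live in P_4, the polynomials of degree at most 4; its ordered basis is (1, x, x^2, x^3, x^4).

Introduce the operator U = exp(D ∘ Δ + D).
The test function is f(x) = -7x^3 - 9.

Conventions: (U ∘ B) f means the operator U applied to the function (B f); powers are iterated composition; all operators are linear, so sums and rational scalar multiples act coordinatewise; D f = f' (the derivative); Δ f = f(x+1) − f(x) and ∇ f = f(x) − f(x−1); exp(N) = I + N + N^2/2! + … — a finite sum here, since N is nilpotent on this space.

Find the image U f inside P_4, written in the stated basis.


the image equals g(x) = -7x^3 - 21x^2 - 63x - 79

order-1 term: -21x^2 - 42x - 21
order-2 term: -21x - 42
order-3 term: -7
the series for exp(D ∘ Δ + D) f terminates at order 3
exp(D ∘ Δ + D) f = -7x^3 - 21x^2 - 63x - 79


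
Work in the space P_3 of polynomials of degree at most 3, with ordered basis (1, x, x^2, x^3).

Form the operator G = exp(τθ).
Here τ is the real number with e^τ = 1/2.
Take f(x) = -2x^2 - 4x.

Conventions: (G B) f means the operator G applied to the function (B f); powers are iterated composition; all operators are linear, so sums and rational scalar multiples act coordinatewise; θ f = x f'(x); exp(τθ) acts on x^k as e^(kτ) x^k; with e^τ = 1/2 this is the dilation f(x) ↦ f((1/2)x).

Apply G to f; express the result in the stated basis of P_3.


g(x) = -(1/2)x^2 - 2x

exp(τθ) x^k = e^(kτ) x^k; with e^τ = 1/2 this sends x^k to (1/2)^k x^k
x ↦ 1/2 x
x^2 ↦ 1/4 x^2
applying this coordinatewise to f: exp(τθ) f = -(1/2)x^2 - 2x


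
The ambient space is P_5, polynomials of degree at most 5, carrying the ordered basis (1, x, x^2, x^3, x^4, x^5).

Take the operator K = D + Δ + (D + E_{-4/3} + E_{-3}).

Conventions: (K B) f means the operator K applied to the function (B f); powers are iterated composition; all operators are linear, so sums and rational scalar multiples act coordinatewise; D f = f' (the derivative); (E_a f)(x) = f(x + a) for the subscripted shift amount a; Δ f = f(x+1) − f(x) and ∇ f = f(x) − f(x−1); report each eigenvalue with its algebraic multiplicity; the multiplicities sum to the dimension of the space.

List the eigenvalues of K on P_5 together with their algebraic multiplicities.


λ = 2 (multiplicity 6)

image of 1: 2
image of x: 2x - 4/3
image of x^2: 2x^2 - (8/3)x + 106/9
image of x^3: 2x^3 - 4x^2 + (106/3)x - 766/27
image of x^4: 2x^4 - (16/3)x^3 + (212/3)x^2 - (3064/27)x + 6898/81
image of x^5: 2x^5 - (20/3)x^4 + (1060/9)x^3 - (7660/27)x^2 + (34490/81)x - 59830/243
the matrix is upper triangular; its diagonal is (2, 2, 2, 2, 2, 2)
for a triangular matrix the eigenvalues are the diagonal entries, with algebraic multiplicity their repetition count


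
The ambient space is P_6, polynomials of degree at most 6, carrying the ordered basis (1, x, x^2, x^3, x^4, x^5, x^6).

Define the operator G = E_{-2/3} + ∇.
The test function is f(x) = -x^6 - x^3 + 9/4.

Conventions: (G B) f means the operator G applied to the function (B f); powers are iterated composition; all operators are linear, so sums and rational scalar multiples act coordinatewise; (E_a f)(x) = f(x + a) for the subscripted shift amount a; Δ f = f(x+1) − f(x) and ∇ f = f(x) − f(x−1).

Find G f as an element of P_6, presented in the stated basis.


the result is g(x) = -x^6 - 2x^5 + (25/3)x^4 - (407/27)x^3 + (298/27)x^2 - (287/81)x + 7169/2916

E_{-2/3} f = -x^6 + 4x^5 - (20/3)x^4 + (133/27)x^3 - (26/27)x^2 - (44/81)x + 7169/2916
∇ f = -6x^5 + 15x^4 - 20x^3 + 12x^2 - 3x
(E_{-2/3} + ∇) f = -x^6 - 2x^5 + (25/3)x^4 - (407/27)x^3 + (298/27)x^2 - (287/81)x + 7169/2916


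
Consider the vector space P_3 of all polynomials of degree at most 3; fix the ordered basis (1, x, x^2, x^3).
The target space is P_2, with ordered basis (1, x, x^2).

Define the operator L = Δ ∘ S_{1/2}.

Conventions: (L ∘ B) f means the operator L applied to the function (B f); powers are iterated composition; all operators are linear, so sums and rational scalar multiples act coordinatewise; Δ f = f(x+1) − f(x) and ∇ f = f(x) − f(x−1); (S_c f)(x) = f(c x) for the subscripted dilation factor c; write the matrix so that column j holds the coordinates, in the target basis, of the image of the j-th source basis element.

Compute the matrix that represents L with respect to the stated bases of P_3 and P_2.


image of 1: 0
image of x: 1/2
image of x^2: (1/2)x + 1/4
image of x^3: (3/8)x^2 + (3/8)x + 1/8
each image's coordinates form column j of the matrix

the matrix is [[0, 1/2, 1/4, 1/8]; [0, 0, 1/2, 3/8]; [0, 0, 0, 3/8]] (rows listed top to bottom)


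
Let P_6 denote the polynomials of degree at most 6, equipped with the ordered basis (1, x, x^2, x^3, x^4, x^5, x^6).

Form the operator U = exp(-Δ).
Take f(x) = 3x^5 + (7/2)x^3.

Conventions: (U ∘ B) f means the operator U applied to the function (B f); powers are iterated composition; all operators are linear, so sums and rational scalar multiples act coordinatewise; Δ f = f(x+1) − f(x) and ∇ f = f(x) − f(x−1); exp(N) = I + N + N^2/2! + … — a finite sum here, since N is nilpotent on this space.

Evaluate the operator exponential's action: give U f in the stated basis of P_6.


the image equals g(x) = 3x^5 - 15x^4 + (7/2)x^3 + (39/2)x^2 + 15x - 5/2

order-1 term: -15x^4 - 30x^3 - (81/2)x^2 - (51/2)x - 13/2
order-2 term: 30x^3 + 90x^2 + (231/2)x + 111/2
order-3 term: -30x^2 - 90x - 157/2
order-4 term: 15x + 30
order-5 term: -3
the series for exp(-Δ) f terminates at order 5
exp(-Δ) f = 3x^5 - 15x^4 + (7/2)x^3 + (39/2)x^2 + 15x - 5/2


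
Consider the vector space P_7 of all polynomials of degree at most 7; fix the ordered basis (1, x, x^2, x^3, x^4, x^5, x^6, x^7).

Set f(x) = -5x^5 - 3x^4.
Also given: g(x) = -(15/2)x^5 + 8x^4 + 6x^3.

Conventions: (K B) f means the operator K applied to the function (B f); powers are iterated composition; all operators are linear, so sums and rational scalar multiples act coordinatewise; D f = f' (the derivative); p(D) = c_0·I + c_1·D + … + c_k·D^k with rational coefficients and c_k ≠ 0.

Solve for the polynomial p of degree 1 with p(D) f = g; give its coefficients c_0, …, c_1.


c_0 = 3/2, c_1 = -1/2

D^0 f = -5x^5 - 3x^4
D^1 f = -25x^4 - 12x^3
matching coefficients of g against c_0 f + c_1 Df + … from the top degree down determines the c_i
solution: c_0 = 3/2, c_1 = -1/2


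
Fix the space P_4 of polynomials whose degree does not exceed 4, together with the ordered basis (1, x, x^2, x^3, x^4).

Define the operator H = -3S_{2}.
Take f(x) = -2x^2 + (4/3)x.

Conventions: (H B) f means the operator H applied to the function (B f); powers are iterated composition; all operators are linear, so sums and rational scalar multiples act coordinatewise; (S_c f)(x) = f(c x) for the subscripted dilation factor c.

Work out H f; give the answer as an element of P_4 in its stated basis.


g(x) = 24x^2 - 8x

S_{2} f = -8x^2 + (8/3)x
(-3S_{2}) f = 24x^2 - 8x


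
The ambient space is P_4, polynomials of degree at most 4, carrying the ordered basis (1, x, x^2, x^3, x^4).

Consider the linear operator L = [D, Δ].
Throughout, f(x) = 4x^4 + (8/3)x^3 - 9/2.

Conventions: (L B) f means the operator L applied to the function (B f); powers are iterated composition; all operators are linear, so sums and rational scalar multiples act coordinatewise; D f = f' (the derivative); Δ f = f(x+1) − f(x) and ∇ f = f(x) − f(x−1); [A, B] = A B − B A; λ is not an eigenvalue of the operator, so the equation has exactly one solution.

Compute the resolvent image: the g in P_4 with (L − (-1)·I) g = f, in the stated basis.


g(x) = 4x^4 + (8/3)x^3 - 9/2

write g with unknown coordinates in the stated basis and equate coefficients in (L − (-1)·I) g = f
solving from the highest basis element down gives g = 4x^4 + (8/3)x^3 - 9/2
check: L g = 0
so L g − (-1)·g = 4x^4 + (8/3)x^3 - 9/2 = f ✓
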